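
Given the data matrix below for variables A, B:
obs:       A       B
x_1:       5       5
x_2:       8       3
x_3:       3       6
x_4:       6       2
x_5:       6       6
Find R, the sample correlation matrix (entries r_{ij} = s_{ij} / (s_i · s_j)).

Step 1 — column means:
  mean(A) = (5 + 8 + 3 + 6 + 6) / 5 = 28/5 = 5.6
  mean(B) = (5 + 3 + 6 + 2 + 6) / 5 = 22/5 = 4.4

Step 2 — sample variances and covariances s[i,j] = (1/(n-1)) · Σ_k (x_{k,i} - mean_i) · (x_{k,j} - mean_j), with n-1 = 4:
  s[A,A] = ((-0.6)·(-0.6) + (2.4)·(2.4) + (-2.6)·(-2.6) + (0.4)·(0.4) + (0.4)·(0.4)) / 4 = 13.2/4 = 3.3
  s[A,B] = ((-0.6)·(0.6) + (2.4)·(-1.4) + (-2.6)·(1.6) + (0.4)·(-2.4) + (0.4)·(1.6)) / 4 = -8.2/4 = -2.05
  s[B,B] = ((0.6)·(0.6) + (-1.4)·(-1.4) + (1.6)·(1.6) + (-2.4)·(-2.4) + (1.6)·(1.6)) / 4 = 13.2/4 = 3.3
  Sample standard deviations s_i = √(s[i,i]):
  s(A) = √(3.3) = 1.8166
  s(B) = √(3.3) = 1.8166

Step 3 — r_{ij} = s_{ij} / (s_i · s_j):
  r[A,A] = 1 (diagonal).
  r[A,B] = -2.05 / (1.8166 · 1.8166) = -2.05 / 3.3 = -0.6212
  r[B,B] = 1 (diagonal).

R is symmetric with unit diagonal. Assembling:

R = [[1, -0.6212],
 [-0.6212, 1]]


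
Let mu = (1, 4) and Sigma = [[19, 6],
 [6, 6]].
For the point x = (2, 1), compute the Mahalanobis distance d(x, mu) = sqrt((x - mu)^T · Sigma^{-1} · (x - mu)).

Step 1 — centre the observation: (x - mu) = (1, -3).

Step 2 — invert Sigma. det(Sigma) = 19·6 - (6)² = 78.
  Sigma^{-1} = (1/det) · [[d, -b], [-b, a]] = [[0.0769, -0.0769],
 [-0.0769, 0.2436]].

Step 3 — form the quadratic (x - mu)^T · Sigma^{-1} · (x - mu):
  Sigma^{-1} · (x - mu) = (0.3077, -0.8077).
  (x - mu)^T · [Sigma^{-1} · (x - mu)] = (1)·(0.3077) + (-3)·(-0.8077) = 2.7308.

Step 4 — take square root: d = √(2.7308) ≈ 1.6525.

d(x, mu) = √(2.7308) ≈ 1.6525


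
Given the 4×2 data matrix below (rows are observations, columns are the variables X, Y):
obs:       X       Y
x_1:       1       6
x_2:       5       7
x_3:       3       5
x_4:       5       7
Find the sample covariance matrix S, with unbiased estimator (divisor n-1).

Step 1 — column means:
  mean(X) = (1 + 5 + 3 + 5) / 4 = 14/4 = 3.5
  mean(Y) = (6 + 7 + 5 + 7) / 4 = 25/4 = 6.25

Step 2 — sample covariance S[i,j] = (1/(n-1)) · Σ_k (x_{k,i} - mean_i) · (x_{k,j} - mean_j), with n-1 = 3.
  S[X,X] = ((-2.5)·(-2.5) + (1.5)·(1.5) + (-0.5)·(-0.5) + (1.5)·(1.5)) / 3 = 11/3 = 3.6667
  S[X,Y] = ((-2.5)·(-0.25) + (1.5)·(0.75) + (-0.5)·(-1.25) + (1.5)·(0.75)) / 3 = 3.5/3 = 1.1667
  S[Y,Y] = ((-0.25)·(-0.25) + (0.75)·(0.75) + (-1.25)·(-1.25) + (0.75)·(0.75)) / 3 = 2.75/3 = 0.9167

S is symmetric (S[j,i] = S[i,j]). Assembling:

S = [[3.6667, 1.1667],
 [1.1667, 0.9167]]


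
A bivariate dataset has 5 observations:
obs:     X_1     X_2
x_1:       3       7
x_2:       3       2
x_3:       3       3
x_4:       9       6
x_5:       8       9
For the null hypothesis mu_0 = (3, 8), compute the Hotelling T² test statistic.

Step 1 — sample mean vector:
  mean(X_1) = (3 + 3 + 3 + 9 + 8) / 5 = 26/5 = 5.2
  mean(X_2) = (7 + 2 + 3 + 6 + 9) / 5 = 27/5 = 5.4
  x̄ = (5.2, 5.4),  deviation x̄ - mu_0 = (5.2, 5.4) - (3, 8) = (2.2, -2.6).

Step 2 — sample covariance matrix, S[i,j] = (1/(n-1)) · Σ_k (x_{k,i} - mean_i) · (x_{k,j} - mean_j), divisor n-1 = 4:
  S[X_1,X_1] = ((-2.2)·(-2.2) + (-2.2)·(-2.2) + (-2.2)·(-2.2) + (3.8)·(3.8) + (2.8)·(2.8)) / 4 = 36.8/4 = 9.2
  S[X_1,X_2] = ((-2.2)·(1.6) + (-2.2)·(-3.4) + (-2.2)·(-2.4) + (3.8)·(0.6) + (2.8)·(3.6)) / 4 = 21.6/4 = 5.4
  S[X_2,X_2] = ((1.6)·(1.6) + (-3.4)·(-3.4) + (-2.4)·(-2.4) + (0.6)·(0.6) + (3.6)·(3.6)) / 4 = 33.2/4 = 8.3
  S = [[9.2, 5.4],
 [5.4, 8.3]].

Step 3 — invert S. det(S) = 9.2·8.3 - (5.4)² = 47.2.
  S^{-1} = (1/det) · [[d, -b], [-b, a]] = [[0.1758, -0.1144],
 [-0.1144, 0.1949]].

Step 4 — quadratic form (x̄ - mu_0)^T · S^{-1} · (x̄ - mu_0):
  S^{-1} · (x̄ - mu_0) = (0.6843, -0.7585),
  (x̄ - mu_0)^T · [...] = (2.2)·(0.6843) + (-2.6)·(-0.7585) = 3.4775.

Step 5 — scale by n: T² = 5 · 3.4775 = 17.3877.

T² ≈ 17.3877


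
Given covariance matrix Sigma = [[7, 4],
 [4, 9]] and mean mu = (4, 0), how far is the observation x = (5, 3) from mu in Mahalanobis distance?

Step 1 — centre the observation: (x - mu) = (1, 3).

Step 2 — invert Sigma. det(Sigma) = 7·9 - (4)² = 47.
  Sigma^{-1} = (1/det) · [[d, -b], [-b, a]] = [[0.1915, -0.0851],
 [-0.0851, 0.1489]].

Step 3 — form the quadratic (x - mu)^T · Sigma^{-1} · (x - mu):
  Sigma^{-1} · (x - mu) = (-0.0638, 0.3617).
  (x - mu)^T · [Sigma^{-1} · (x - mu)] = (1)·(-0.0638) + (3)·(0.3617) = 1.0213.

Step 4 — take square root: d = √(1.0213) ≈ 1.0106.

d(x, mu) = √(1.0213) ≈ 1.0106


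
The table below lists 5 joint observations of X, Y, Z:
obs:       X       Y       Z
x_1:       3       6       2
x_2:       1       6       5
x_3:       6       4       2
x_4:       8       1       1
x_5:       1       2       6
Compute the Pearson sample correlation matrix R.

Step 1 — column means:
  mean(X) = (3 + 1 + 6 + 8 + 1) / 5 = 19/5 = 3.8
  mean(Y) = (6 + 6 + 4 + 1 + 2) / 5 = 19/5 = 3.8
  mean(Z) = (2 + 5 + 2 + 1 + 6) / 5 = 16/5 = 3.2

Step 2 — sample variances and covariances s[i,j] = (1/(n-1)) · Σ_k (x_{k,i} - mean_i) · (x_{k,j} - mean_j), with n-1 = 4:
  s[X,X] = ((-0.8)·(-0.8) + (-2.8)·(-2.8) + (2.2)·(2.2) + (4.2)·(4.2) + (-2.8)·(-2.8)) / 4 = 38.8/4 = 9.7
  s[X,Y] = ((-0.8)·(2.2) + (-2.8)·(2.2) + (2.2)·(0.2) + (4.2)·(-2.8) + (-2.8)·(-1.8)) / 4 = -14.2/4 = -3.55
  s[X,Z] = ((-0.8)·(-1.2) + (-2.8)·(1.8) + (2.2)·(-1.2) + (4.2)·(-2.2) + (-2.8)·(2.8)) / 4 = -23.8/4 = -5.95
  s[Y,Y] = ((2.2)·(2.2) + (2.2)·(2.2) + (0.2)·(0.2) + (-2.8)·(-2.8) + (-1.8)·(-1.8)) / 4 = 20.8/4 = 5.2
  s[Y,Z] = ((2.2)·(-1.2) + (2.2)·(1.8) + (0.2)·(-1.2) + (-2.8)·(-2.2) + (-1.8)·(2.8)) / 4 = 2.2/4 = 0.55
  s[Z,Z] = ((-1.2)·(-1.2) + (1.8)·(1.8) + (-1.2)·(-1.2) + (-2.2)·(-2.2) + (2.8)·(2.8)) / 4 = 18.8/4 = 4.7
  Sample standard deviations s_i = √(s[i,i]):
  s(X) = √(9.7) = 3.1145
  s(Y) = √(5.2) = 2.2804
  s(Z) = √(4.7) = 2.1679

Step 3 — r_{ij} = s_{ij} / (s_i · s_j):
  r[X,X] = 1 (diagonal).
  r[X,Y] = -3.55 / (3.1145 · 2.2804) = -3.55 / 7.1021 = -0.4999
  r[X,Z] = -5.95 / (3.1145 · 2.1679) = -5.95 / 6.752 = -0.8812
  r[Y,Y] = 1 (diagonal).
  r[Y,Z] = 0.55 / (2.2804 · 2.1679) = 0.55 / 4.9437 = 0.1113
  r[Z,Z] = 1 (diagonal).

R is symmetric with unit diagonal. Assembling:

R = [[1, -0.4999, -0.8812],
 [-0.4999, 1, 0.1113],
 [-0.8812, 0.1113, 1]]


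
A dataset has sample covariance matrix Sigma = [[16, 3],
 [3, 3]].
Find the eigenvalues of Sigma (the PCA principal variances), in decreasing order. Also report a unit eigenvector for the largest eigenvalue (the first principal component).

Step 1 — characteristic polynomial of 2×2 Sigma:
  det(Sigma - λI) = λ² - trace · λ + det = 0.
  trace = 16 + 3 = 19, det = 16·3 - (3)² = 39.
Step 2 — discriminant:
  Δ = trace² - 4·det = 361 - 156 = 205.
Step 3 — eigenvalues:
  λ = (trace ± √Δ)/2 = (19 ± 14.3178)/2,
  λ_1 = 16.6589,  λ_2 = 2.3411.

Step 4 — unit eigenvector for λ_1: solve (Sigma - λ_1 I)v = 0. First row:
  (16 - 16.6589)·v_x + (3)·v_y = 0, i.e. (-0.6589)·v_x + (3)·v_y = 0,
  so v ∝ (b, λ_1 - a) = (3, 0.6589) = u.
  ||u|| = √((3)² + (0.6589)²) = √(9.4342) ≈ 3.0715,
  v_1 = u/||u|| ≈ (0.9767, 0.2145) (||v_1|| = 1).

λ_1 = 16.6589,  λ_2 = 2.3411;  v_1 ≈ (0.9767, 0.2145)


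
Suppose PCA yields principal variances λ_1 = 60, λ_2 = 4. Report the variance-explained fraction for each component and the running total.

Step 1 — total variance = trace(Sigma) = Σ λ_i = 60 + 4 = 64.

Step 2 — fraction explained by component i = λ_i / Σ λ:
  PC1: 60/64 = 0.9375
  PC2: 4/64 = 0.0625

Step 3 — cumulative fraction after k components = (λ_1 + ... + λ_k) / Σ λ:
  k = 1: 60/64 = 0.9375
  k = 2: (60 + 4)/64 = 64/64 = 1

Summary (fraction, with percent):

explained: PC1 0.9375 (93.75%), PC2 0.0625 (6.25%);  cumulative: 0.9375, 1


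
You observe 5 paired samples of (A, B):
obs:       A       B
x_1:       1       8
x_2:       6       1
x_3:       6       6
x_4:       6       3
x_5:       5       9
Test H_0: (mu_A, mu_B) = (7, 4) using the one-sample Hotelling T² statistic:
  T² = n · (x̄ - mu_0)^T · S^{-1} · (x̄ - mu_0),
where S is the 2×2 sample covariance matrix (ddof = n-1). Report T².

Step 1 — sample mean vector:
  mean(A) = (1 + 6 + 6 + 6 + 5) / 5 = 24/5 = 4.8
  mean(B) = (8 + 1 + 6 + 3 + 9) / 5 = 27/5 = 5.4
  x̄ = (4.8, 5.4),  deviation x̄ - mu_0 = (4.8, 5.4) - (7, 4) = (-2.2, 1.4).

Step 2 — sample covariance matrix, S[i,j] = (1/(n-1)) · Σ_k (x_{k,i} - mean_i) · (x_{k,j} - mean_j), divisor n-1 = 4:
  S[A,A] = ((-3.8)·(-3.8) + (1.2)·(1.2) + (1.2)·(1.2) + (1.2)·(1.2) + (0.2)·(0.2)) / 4 = 18.8/4 = 4.7
  S[A,B] = ((-3.8)·(2.6) + (1.2)·(-4.4) + (1.2)·(0.6) + (1.2)·(-2.4) + (0.2)·(3.6)) / 4 = -16.6/4 = -4.15
  S[B,B] = ((2.6)·(2.6) + (-4.4)·(-4.4) + (0.6)·(0.6) + (-2.4)·(-2.4) + (3.6)·(3.6)) / 4 = 45.2/4 = 11.3
  S = [[4.7, -4.15],
 [-4.15, 11.3]].

Step 3 — invert S. det(S) = 4.7·11.3 - (-4.15)² = 35.8875.
  S^{-1} = (1/det) · [[d, -b], [-b, a]] = [[0.3149, 0.1156],
 [0.1156, 0.131]].

Step 4 — quadratic form (x̄ - mu_0)^T · S^{-1} · (x̄ - mu_0):
  S^{-1} · (x̄ - mu_0) = (-0.5308, -0.0711),
  (x̄ - mu_0)^T · [...] = (-2.2)·(-0.5308) + (1.4)·(-0.0711) = 1.0683.

Step 5 — scale by n: T² = 5 · 1.0683 = 5.3417.

T² ≈ 5.3417


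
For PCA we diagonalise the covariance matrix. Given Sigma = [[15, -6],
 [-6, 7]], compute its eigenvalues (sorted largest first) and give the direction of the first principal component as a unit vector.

Step 1 — characteristic polynomial of 2×2 Sigma:
  det(Sigma - λI) = λ² - trace · λ + det = 0.
  trace = 15 + 7 = 22, det = 15·7 - (-6)² = 69.
Step 2 — discriminant:
  Δ = trace² - 4·det = 484 - 276 = 208.
Step 3 — eigenvalues:
  λ = (trace ± √Δ)/2 = (22 ± 14.4222)/2,
  λ_1 = 18.2111,  λ_2 = 3.7889.

Step 4 — unit eigenvector for λ_1: solve (Sigma - λ_1 I)v = 0. First row:
  (15 - 18.2111)·v_x + (-6)·v_y = 0, i.e. (-3.2111)·v_x + (-6)·v_y = 0,
  so v ∝ (b, λ_1 - a) = (-6, 3.2111); multiply by -1 so the first entry is positive: u = (6, -3.2111).
  ||u|| = √((6)² + (-3.2111)²) = √(46.3112) ≈ 6.8052,
  v_1 = u/||u|| ≈ (0.8817, -0.4719) (||v_1|| = 1).

λ_1 = 18.2111,  λ_2 = 3.7889;  v_1 ≈ (0.8817, -0.4719)


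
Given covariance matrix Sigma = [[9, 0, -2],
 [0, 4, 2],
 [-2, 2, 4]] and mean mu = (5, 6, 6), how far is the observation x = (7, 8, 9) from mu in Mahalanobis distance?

Step 1 — centre the observation: (x - mu) = (2, 2, 3).

Step 2 — invert Sigma (cofactor / det for 3×3, or solve directly):
  Sigma^{-1} = [[0.1304, -0.0435, 0.087],
 [-0.0435, 0.3478, -0.1957],
 [0.087, -0.1957, 0.3913]].

Step 3 — form the quadratic (x - mu)^T · Sigma^{-1} · (x - mu):
  Sigma^{-1} · (x - mu) = (0.4348, 0.0217, 0.9565).
  (x - mu)^T · [Sigma^{-1} · (x - mu)] = (2)·(0.4348) + (2)·(0.0217) + (3)·(0.9565) = 3.7826.

Step 4 — take square root: d = √(3.7826) ≈ 1.9449.

d(x, mu) = √(3.7826) ≈ 1.9449


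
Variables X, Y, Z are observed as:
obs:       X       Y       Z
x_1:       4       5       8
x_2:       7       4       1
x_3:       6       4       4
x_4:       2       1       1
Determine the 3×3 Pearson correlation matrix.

Step 1 — column means:
  mean(X) = (4 + 7 + 6 + 2) / 4 = 19/4 = 4.75
  mean(Y) = (5 + 4 + 4 + 1) / 4 = 14/4 = 3.5
  mean(Z) = (8 + 1 + 4 + 1) / 4 = 14/4 = 3.5

Step 2 — sample variances and covariances s[i,j] = (1/(n-1)) · Σ_k (x_{k,i} - mean_i) · (x_{k,j} - mean_j), with n-1 = 3:
  s[X,X] = ((-0.75)·(-0.75) + (2.25)·(2.25) + (1.25)·(1.25) + (-2.75)·(-2.75)) / 3 = 14.75/3 = 4.9167
  s[X,Y] = ((-0.75)·(1.5) + (2.25)·(0.5) + (1.25)·(0.5) + (-2.75)·(-2.5)) / 3 = 7.5/3 = 2.5
  s[X,Z] = ((-0.75)·(4.5) + (2.25)·(-2.5) + (1.25)·(0.5) + (-2.75)·(-2.5)) / 3 = -1.5/3 = -0.5
  s[Y,Y] = ((1.5)·(1.5) + (0.5)·(0.5) + (0.5)·(0.5) + (-2.5)·(-2.5)) / 3 = 9/3 = 3
  s[Y,Z] = ((1.5)·(4.5) + (0.5)·(-2.5) + (0.5)·(0.5) + (-2.5)·(-2.5)) / 3 = 12/3 = 4
  s[Z,Z] = ((4.5)·(4.5) + (-2.5)·(-2.5) + (0.5)·(0.5) + (-2.5)·(-2.5)) / 3 = 33/3 = 11
  Sample standard deviations s_i = √(s[i,i]):
  s(X) = √(4.9167) = 2.2174
  s(Y) = √(3) = 1.7321
  s(Z) = √(11) = 3.3166

Step 3 — r_{ij} = s_{ij} / (s_i · s_j):
  r[X,X] = 1 (diagonal).
  r[X,Y] = 2.5 / (2.2174 · 1.7321) = 2.5 / 3.8406 = 0.6509
  r[X,Z] = -0.5 / (2.2174 · 3.3166) = -0.5 / 7.3541 = -0.068
  r[Y,Y] = 1 (diagonal).
  r[Y,Z] = 4 / (1.7321 · 3.3166) = 4 / 5.7446 = 0.6963
  r[Z,Z] = 1 (diagonal).

R is symmetric with unit diagonal. Assembling:

R = [[1, 0.6509, -0.068],
 [0.6509, 1, 0.6963],
 [-0.068, 0.6963, 1]]


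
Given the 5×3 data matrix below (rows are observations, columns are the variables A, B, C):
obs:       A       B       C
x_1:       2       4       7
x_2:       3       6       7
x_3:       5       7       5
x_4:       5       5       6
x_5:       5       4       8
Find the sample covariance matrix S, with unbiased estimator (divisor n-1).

Step 1 — column means:
  mean(A) = (2 + 3 + 5 + 5 + 5) / 5 = 20/5 = 4
  mean(B) = (4 + 6 + 7 + 5 + 4) / 5 = 26/5 = 5.2
  mean(C) = (7 + 7 + 5 + 6 + 8) / 5 = 33/5 = 6.6

Step 2 — sample covariance S[i,j] = (1/(n-1)) · Σ_k (x_{k,i} - mean_i) · (x_{k,j} - mean_j), with n-1 = 4.
  S[A,A] = ((-2)·(-2) + (-1)·(-1) + (1)·(1) + (1)·(1) + (1)·(1)) / 4 = 8/4 = 2
  S[A,B] = ((-2)·(-1.2) + (-1)·(0.8) + (1)·(1.8) + (1)·(-0.2) + (1)·(-1.2)) / 4 = 2/4 = 0.5
  S[A,C] = ((-2)·(0.4) + (-1)·(0.4) + (1)·(-1.6) + (1)·(-0.6) + (1)·(1.4)) / 4 = -2/4 = -0.5
  S[B,B] = ((-1.2)·(-1.2) + (0.8)·(0.8) + (1.8)·(1.8) + (-0.2)·(-0.2) + (-1.2)·(-1.2)) / 4 = 6.8/4 = 1.7
  S[B,C] = ((-1.2)·(0.4) + (0.8)·(0.4) + (1.8)·(-1.6) + (-0.2)·(-0.6) + (-1.2)·(1.4)) / 4 = -4.6/4 = -1.15
  S[C,C] = ((0.4)·(0.4) + (0.4)·(0.4) + (-1.6)·(-1.6) + (-0.6)·(-0.6) + (1.4)·(1.4)) / 4 = 5.2/4 = 1.3

S is symmetric (S[j,i] = S[i,j]). Assembling:

S = [[2, 0.5, -0.5],
 [0.5, 1.7, -1.15],
 [-0.5, -1.15, 1.3]]


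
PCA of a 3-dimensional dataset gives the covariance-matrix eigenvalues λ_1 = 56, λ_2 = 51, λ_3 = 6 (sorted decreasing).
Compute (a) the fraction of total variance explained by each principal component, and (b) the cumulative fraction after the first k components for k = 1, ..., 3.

Step 1 — total variance = trace(Sigma) = Σ λ_i = 56 + 51 + 6 = 113.

Step 2 — fraction explained by component i = λ_i / Σ λ:
  PC1: 56/113 = 0.4956
  PC2: 51/113 = 0.4513
  PC3: 6/113 = 0.0531

Step 3 — cumulative fraction after k components = (λ_1 + ... + λ_k) / Σ λ:
  k = 1: 56/113 = 0.4956
  k = 2: (56 + 51)/113 = 107/113 = 0.9469
  k = 3: (56 + 51 + 6)/113 = 113/113 = 1

Summary (fraction, with percent):

explained: PC1 0.4956 (49.56%), PC2 0.4513 (45.13%), PC3 0.0531 (5.31%);  cumulative: 0.4956, 0.9469, 1


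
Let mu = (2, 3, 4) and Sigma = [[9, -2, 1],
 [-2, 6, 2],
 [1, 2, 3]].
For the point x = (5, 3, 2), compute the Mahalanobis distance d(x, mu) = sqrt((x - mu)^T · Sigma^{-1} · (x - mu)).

Step 1 — centre the observation: (x - mu) = (3, 0, -2).

Step 2 — invert Sigma (cofactor / det for 3×3, or solve directly):
  Sigma^{-1} = [[0.14, 0.08, -0.1],
 [0.08, 0.26, -0.2],
 [-0.1, -0.2, 0.5]].

Step 3 — form the quadratic (x - mu)^T · Sigma^{-1} · (x - mu):
  Sigma^{-1} · (x - mu) = (0.62, 0.64, -1.3).
  (x - mu)^T · [Sigma^{-1} · (x - mu)] = (3)·(0.62) + (0)·(0.64) + (-2)·(-1.3) = 4.46.

Step 4 — take square root: d = √(4.46) ≈ 2.1119.

d(x, mu) = √(4.46) ≈ 2.1119


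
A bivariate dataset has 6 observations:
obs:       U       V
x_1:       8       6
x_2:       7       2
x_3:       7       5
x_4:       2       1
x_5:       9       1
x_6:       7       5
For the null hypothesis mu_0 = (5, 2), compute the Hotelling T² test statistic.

Step 1 — sample mean vector:
  mean(U) = (8 + 7 + 7 + 2 + 9 + 7) / 6 = 40/6 = 6.6667
  mean(V) = (6 + 2 + 5 + 1 + 1 + 5) / 6 = 20/6 = 3.3333
  x̄ = (6.6667, 3.3333),  deviation x̄ - mu_0 = (6.6667, 3.3333) - (5, 2) = (1.6667, 1.3333).

Step 2 — sample covariance matrix, S[i,j] = (1/(n-1)) · Σ_k (x_{k,i} - mean_i) · (x_{k,j} - mean_j), divisor n-1 = 5:
  S[U,U] = ((1.3333)·(1.3333) + (0.3333)·(0.3333) + (0.3333)·(0.3333) + (-4.6667)·(-4.6667) + (2.3333)·(2.3333) + (0.3333)·(0.3333)) / 5 = 29.3333/5 = 5.8667
  S[U,V] = ((1.3333)·(2.6667) + (0.3333)·(-1.3333) + (0.3333)·(1.6667) + (-4.6667)·(-2.3333) + (2.3333)·(-2.3333) + (0.3333)·(1.6667)) / 5 = 9.6667/5 = 1.9333
  S[V,V] = ((2.6667)·(2.6667) + (-1.3333)·(-1.3333) + (1.6667)·(1.6667) + (-2.3333)·(-2.3333) + (-2.3333)·(-2.3333) + (1.6667)·(1.6667)) / 5 = 25.3333/5 = 5.0667
  S = [[5.8667, 1.9333],
 [1.9333, 5.0667]].

Step 3 — invert S. det(S) = 5.8667·5.0667 - (1.9333)² = 25.9867.
  S^{-1} = (1/det) · [[d, -b], [-b, a]] = [[0.195, -0.0744],
 [-0.0744, 0.2258]].

Step 4 — quadratic form (x̄ - mu_0)^T · S^{-1} · (x̄ - mu_0):
  S^{-1} · (x̄ - mu_0) = (0.2258, 0.177),
  (x̄ - mu_0)^T · [...] = (1.6667)·(0.2258) + (1.3333)·(0.177) = 0.6123.

Step 5 — scale by n: T² = 6 · 0.6123 = 3.6737.

T² ≈ 3.6737


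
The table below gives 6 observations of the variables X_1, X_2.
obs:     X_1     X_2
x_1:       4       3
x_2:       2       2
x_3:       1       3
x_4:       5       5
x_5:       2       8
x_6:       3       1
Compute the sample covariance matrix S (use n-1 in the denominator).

Step 1 — column means:
  mean(X_1) = (4 + 2 + 1 + 5 + 2 + 3) / 6 = 17/6 = 2.8333
  mean(X_2) = (3 + 2 + 3 + 5 + 8 + 1) / 6 = 22/6 = 3.6667

Step 2 — sample covariance S[i,j] = (1/(n-1)) · Σ_k (x_{k,i} - mean_i) · (x_{k,j} - mean_j), with n-1 = 5.
  S[X_1,X_1] = ((1.1667)·(1.1667) + (-0.8333)·(-0.8333) + (-1.8333)·(-1.8333) + (2.1667)·(2.1667) + (-0.8333)·(-0.8333) + (0.1667)·(0.1667)) / 5 = 10.8333/5 = 2.1667
  S[X_1,X_2] = ((1.1667)·(-0.6667) + (-0.8333)·(-1.6667) + (-1.8333)·(-0.6667) + (2.1667)·(1.3333) + (-0.8333)·(4.3333) + (0.1667)·(-2.6667)) / 5 = 0.6667/5 = 0.1333
  S[X_2,X_2] = ((-0.6667)·(-0.6667) + (-1.6667)·(-1.6667) + (-0.6667)·(-0.6667) + (1.3333)·(1.3333) + (4.3333)·(4.3333) + (-2.6667)·(-2.6667)) / 5 = 31.3333/5 = 6.2667

S is symmetric (S[j,i] = S[i,j]). Assembling:

S = [[2.1667, 0.1333],
 [0.1333, 6.2667]]


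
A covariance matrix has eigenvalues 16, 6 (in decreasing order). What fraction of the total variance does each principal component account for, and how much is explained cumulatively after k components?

Step 1 — total variance = trace(Sigma) = Σ λ_i = 16 + 6 = 22.

Step 2 — fraction explained by component i = λ_i / Σ λ:
  PC1: 16/22 = 0.7273
  PC2: 6/22 = 0.2727

Step 3 — cumulative fraction after k components = (λ_1 + ... + λ_k) / Σ λ:
  k = 1: 16/22 = 0.7273
  k = 2: (16 + 6)/22 = 22/22 = 1

Summary (fraction, with percent):

explained: PC1 0.7273 (72.73%), PC2 0.2727 (27.27%);  cumulative: 0.7273, 1


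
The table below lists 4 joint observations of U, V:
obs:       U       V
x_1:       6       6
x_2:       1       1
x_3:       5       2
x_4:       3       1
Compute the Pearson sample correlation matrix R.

Step 1 — column means:
  mean(U) = (6 + 1 + 5 + 3) / 4 = 15/4 = 3.75
  mean(V) = (6 + 1 + 2 + 1) / 4 = 10/4 = 2.5

Step 2 — sample variances and covariances s[i,j] = (1/(n-1)) · Σ_k (x_{k,i} - mean_i) · (x_{k,j} - mean_j), with n-1 = 3:
  s[U,U] = ((2.25)·(2.25) + (-2.75)·(-2.75) + (1.25)·(1.25) + (-0.75)·(-0.75)) / 3 = 14.75/3 = 4.9167
  s[U,V] = ((2.25)·(3.5) + (-2.75)·(-1.5) + (1.25)·(-0.5) + (-0.75)·(-1.5)) / 3 = 12.5/3 = 4.1667
  s[V,V] = ((3.5)·(3.5) + (-1.5)·(-1.5) + (-0.5)·(-0.5) + (-1.5)·(-1.5)) / 3 = 17/3 = 5.6667
  Sample standard deviations s_i = √(s[i,i]):
  s(U) = √(4.9167) = 2.2174
  s(V) = √(5.6667) = 2.3805

Step 3 — r_{ij} = s_{ij} / (s_i · s_j):
  r[U,U] = 1 (diagonal).
  r[U,V] = 4.1667 / (2.2174 · 2.3805) = 4.1667 / 5.2784 = 0.7894
  r[V,V] = 1 (diagonal).

R is symmetric with unit diagonal. Assembling:

R = [[1, 0.7894],
 [0.7894, 1]]


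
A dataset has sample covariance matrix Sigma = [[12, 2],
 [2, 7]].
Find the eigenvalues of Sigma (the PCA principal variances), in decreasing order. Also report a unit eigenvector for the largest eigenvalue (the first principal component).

Step 1 — characteristic polynomial of 2×2 Sigma:
  det(Sigma - λI) = λ² - trace · λ + det = 0.
  trace = 12 + 7 = 19, det = 12·7 - (2)² = 80.
Step 2 — discriminant:
  Δ = trace² - 4·det = 361 - 320 = 41.
Step 3 — eigenvalues:
  λ = (trace ± √Δ)/2 = (19 ± 6.4031)/2,
  λ_1 = 12.7016,  λ_2 = 6.2984.

Step 4 — unit eigenvector for λ_1: solve (Sigma - λ_1 I)v = 0. First row:
  (12 - 12.7016)·v_x + (2)·v_y = 0, i.e. (-0.7016)·v_x + (2)·v_y = 0,
  so v ∝ (b, λ_1 - a) = (2, 0.7016) = u.
  ||u|| = √((2)² + (0.7016)²) = √(4.4922) ≈ 2.1195,
  v_1 = u/||u|| ≈ (0.9436, 0.331) (||v_1|| = 1).

λ_1 = 12.7016,  λ_2 = 6.2984;  v_1 ≈ (0.9436, 0.331)


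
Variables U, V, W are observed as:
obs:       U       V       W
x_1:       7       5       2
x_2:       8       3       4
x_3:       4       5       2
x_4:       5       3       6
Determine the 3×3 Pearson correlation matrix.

Step 1 — column means:
  mean(U) = (7 + 8 + 4 + 5) / 4 = 24/4 = 6
  mean(V) = (5 + 3 + 5 + 3) / 4 = 16/4 = 4
  mean(W) = (2 + 4 + 2 + 6) / 4 = 14/4 = 3.5

Step 2 — sample variances and covariances s[i,j] = (1/(n-1)) · Σ_k (x_{k,i} - mean_i) · (x_{k,j} - mean_j), with n-1 = 3:
  s[U,U] = ((1)·(1) + (2)·(2) + (-2)·(-2) + (-1)·(-1)) / 3 = 10/3 = 3.3333
  s[U,V] = ((1)·(1) + (2)·(-1) + (-2)·(1) + (-1)·(-1)) / 3 = -2/3 = -0.6667
  s[U,W] = ((1)·(-1.5) + (2)·(0.5) + (-2)·(-1.5) + (-1)·(2.5)) / 3 = 0/3 = 0
  s[V,V] = ((1)·(1) + (-1)·(-1) + (1)·(1) + (-1)·(-1)) / 3 = 4/3 = 1.3333
  s[V,W] = ((1)·(-1.5) + (-1)·(0.5) + (1)·(-1.5) + (-1)·(2.5)) / 3 = -6/3 = -2
  s[W,W] = ((-1.5)·(-1.5) + (0.5)·(0.5) + (-1.5)·(-1.5) + (2.5)·(2.5)) / 3 = 11/3 = 3.6667
  Sample standard deviations s_i = √(s[i,i]):
  s(U) = √(3.3333) = 1.8257
  s(V) = √(1.3333) = 1.1547
  s(W) = √(3.6667) = 1.9149

Step 3 — r_{ij} = s_{ij} / (s_i · s_j):
  r[U,U] = 1 (diagonal).
  r[U,V] = -0.6667 / (1.8257 · 1.1547) = -0.6667 / 2.1082 = -0.3162
  r[U,W] = 0 / (1.8257 · 1.9149) = 0 / 3.496 = 0
  r[V,V] = 1 (diagonal).
  r[V,W] = -2 / (1.1547 · 1.9149) = -2 / 2.2111 = -0.9045
  r[W,W] = 1 (diagonal).

R is symmetric with unit diagonal. Assembling:

R = [[1, -0.3162, 0],
 [-0.3162, 1, -0.9045],
 [0, -0.9045, 1]]


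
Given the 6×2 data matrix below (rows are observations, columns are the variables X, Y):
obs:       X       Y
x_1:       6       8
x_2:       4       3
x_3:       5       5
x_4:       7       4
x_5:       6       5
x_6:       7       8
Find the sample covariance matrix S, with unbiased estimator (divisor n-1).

Step 1 — column means:
  mean(X) = (6 + 4 + 5 + 7 + 6 + 7) / 6 = 35/6 = 5.8333
  mean(Y) = (8 + 3 + 5 + 4 + 5 + 8) / 6 = 33/6 = 5.5

Step 2 — sample covariance S[i,j] = (1/(n-1)) · Σ_k (x_{k,i} - mean_i) · (x_{k,j} - mean_j), with n-1 = 5.
  S[X,X] = ((0.1667)·(0.1667) + (-1.8333)·(-1.8333) + (-0.8333)·(-0.8333) + (1.1667)·(1.1667) + (0.1667)·(0.1667) + (1.1667)·(1.1667)) / 5 = 6.8333/5 = 1.3667
  S[X,Y] = ((0.1667)·(2.5) + (-1.8333)·(-2.5) + (-0.8333)·(-0.5) + (1.1667)·(-1.5) + (0.1667)·(-0.5) + (1.1667)·(2.5)) / 5 = 6.5/5 = 1.3
  S[Y,Y] = ((2.5)·(2.5) + (-2.5)·(-2.5) + (-0.5)·(-0.5) + (-1.5)·(-1.5) + (-0.5)·(-0.5) + (2.5)·(2.5)) / 5 = 21.5/5 = 4.3

S is symmetric (S[j,i] = S[i,j]). Assembling:

S = [[1.3667, 1.3],
 [1.3, 4.3]]


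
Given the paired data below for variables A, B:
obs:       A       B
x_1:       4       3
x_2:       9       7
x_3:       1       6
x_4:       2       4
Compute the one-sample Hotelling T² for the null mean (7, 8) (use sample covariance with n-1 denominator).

Step 1 — sample mean vector:
  mean(A) = (4 + 9 + 1 + 2) / 4 = 16/4 = 4
  mean(B) = (3 + 7 + 6 + 4) / 4 = 20/4 = 5
  x̄ = (4, 5),  deviation x̄ - mu_0 = (4, 5) - (7, 8) = (-3, -3).

Step 2 — sample covariance matrix, S[i,j] = (1/(n-1)) · Σ_k (x_{k,i} - mean_i) · (x_{k,j} - mean_j), divisor n-1 = 3:
  S[A,A] = ((0)·(0) + (5)·(5) + (-3)·(-3) + (-2)·(-2)) / 3 = 38/3 = 12.6667
  S[A,B] = ((0)·(-2) + (5)·(2) + (-3)·(1) + (-2)·(-1)) / 3 = 9/3 = 3
  S[B,B] = ((-2)·(-2) + (2)·(2) + (1)·(1) + (-1)·(-1)) / 3 = 10/3 = 3.3333
  S = [[12.6667, 3],
 [3, 3.3333]].

Step 3 — invert S. det(S) = 12.6667·3.3333 - (3)² = 33.2222.
  S^{-1} = (1/det) · [[d, -b], [-b, a]] = [[0.1003, -0.0903],
 [-0.0903, 0.3813]].

Step 4 — quadratic form (x̄ - mu_0)^T · S^{-1} · (x̄ - mu_0):
  S^{-1} · (x̄ - mu_0) = (-0.0301, -0.8729),
  (x̄ - mu_0)^T · [...] = (-3)·(-0.0301) + (-3)·(-0.8729) = 2.709.

Step 5 — scale by n: T² = 4 · 2.709 = 10.8361.

T² ≈ 10.8361


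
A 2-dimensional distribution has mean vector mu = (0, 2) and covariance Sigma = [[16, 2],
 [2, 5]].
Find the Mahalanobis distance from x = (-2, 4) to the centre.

Step 1 — centre the observation: (x - mu) = (-2, 2).

Step 2 — invert Sigma. det(Sigma) = 16·5 - (2)² = 76.
  Sigma^{-1} = (1/det) · [[d, -b], [-b, a]] = [[0.0658, -0.0263],
 [-0.0263, 0.2105]].

Step 3 — form the quadratic (x - mu)^T · Sigma^{-1} · (x - mu):
  Sigma^{-1} · (x - mu) = (-0.1842, 0.4737).
  (x - mu)^T · [Sigma^{-1} · (x - mu)] = (-2)·(-0.1842) + (2)·(0.4737) = 1.3158.

Step 4 — take square root: d = √(1.3158) ≈ 1.1471.

d(x, mu) = √(1.3158) ≈ 1.1471


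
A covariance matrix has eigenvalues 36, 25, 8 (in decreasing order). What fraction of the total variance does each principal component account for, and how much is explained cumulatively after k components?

Step 1 — total variance = trace(Sigma) = Σ λ_i = 36 + 25 + 8 = 69.

Step 2 — fraction explained by component i = λ_i / Σ λ:
  PC1: 36/69 = 0.5217
  PC2: 25/69 = 0.3623
  PC3: 8/69 = 0.1159

Step 3 — cumulative fraction after k components = (λ_1 + ... + λ_k) / Σ λ:
  k = 1: 36/69 = 0.5217
  k = 2: (36 + 25)/69 = 61/69 = 0.8841
  k = 3: (36 + 25 + 8)/69 = 69/69 = 1

Summary (fraction, with percent):

explained: PC1 0.5217 (52.17%), PC2 0.3623 (36.23%), PC3 0.1159 (11.59%);  cumulative: 0.5217, 0.8841, 1


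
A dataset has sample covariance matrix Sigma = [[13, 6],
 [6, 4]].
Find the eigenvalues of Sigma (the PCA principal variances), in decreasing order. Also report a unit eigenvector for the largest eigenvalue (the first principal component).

Step 1 — characteristic polynomial of 2×2 Sigma:
  det(Sigma - λI) = λ² - trace · λ + det = 0.
  trace = 13 + 4 = 17, det = 13·4 - (6)² = 16.
Step 2 — discriminant:
  Δ = trace² - 4·det = 289 - 64 = 225.
Step 3 — eigenvalues:
  λ = (trace ± √Δ)/2 = (17 ± 15)/2,
  λ_1 = 16,  λ_2 = 1.

Step 4 — unit eigenvector for λ_1: solve (Sigma - λ_1 I)v = 0. First row:
  (13 - 16)·v_x + (6)·v_y = 0, i.e. (-3)·v_x + (6)·v_y = 0,
  so v ∝ (b, λ_1 - a) = (6, 3) = u.
  ||u|| = √((6)² + (3)²) = √(45) ≈ 6.7082,
  v_1 = u/||u|| ≈ (0.8944, 0.4472) (||v_1|| = 1).

λ_1 = 16,  λ_2 = 1;  v_1 ≈ (0.8944, 0.4472)


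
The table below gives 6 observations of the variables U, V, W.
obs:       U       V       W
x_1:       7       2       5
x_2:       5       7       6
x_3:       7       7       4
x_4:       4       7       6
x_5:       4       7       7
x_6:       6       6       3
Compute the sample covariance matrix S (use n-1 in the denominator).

Step 1 — column means:
  mean(U) = (7 + 5 + 7 + 4 + 4 + 6) / 6 = 33/6 = 5.5
  mean(V) = (2 + 7 + 7 + 7 + 7 + 6) / 6 = 36/6 = 6
  mean(W) = (5 + 6 + 4 + 6 + 7 + 3) / 6 = 31/6 = 5.1667

Step 2 — sample covariance S[i,j] = (1/(n-1)) · Σ_k (x_{k,i} - mean_i) · (x_{k,j} - mean_j), with n-1 = 5.
  S[U,U] = ((1.5)·(1.5) + (-0.5)·(-0.5) + (1.5)·(1.5) + (-1.5)·(-1.5) + (-1.5)·(-1.5) + (0.5)·(0.5)) / 5 = 9.5/5 = 1.9
  S[U,V] = ((1.5)·(-4) + (-0.5)·(1) + (1.5)·(1) + (-1.5)·(1) + (-1.5)·(1) + (0.5)·(0)) / 5 = -8/5 = -1.6
  S[U,W] = ((1.5)·(-0.1667) + (-0.5)·(0.8333) + (1.5)·(-1.1667) + (-1.5)·(0.8333) + (-1.5)·(1.8333) + (0.5)·(-2.1667)) / 5 = -7.5/5 = -1.5
  S[V,V] = ((-4)·(-4) + (1)·(1) + (1)·(1) + (1)·(1) + (1)·(1) + (0)·(0)) / 5 = 20/5 = 4
  S[V,W] = ((-4)·(-0.1667) + (1)·(0.8333) + (1)·(-1.1667) + (1)·(0.8333) + (1)·(1.8333) + (0)·(-2.1667)) / 5 = 3/5 = 0.6
  S[W,W] = ((-0.1667)·(-0.1667) + (0.8333)·(0.8333) + (-1.1667)·(-1.1667) + (0.8333)·(0.8333) + (1.8333)·(1.8333) + (-2.1667)·(-2.1667)) / 5 = 10.8333/5 = 2.1667

S is symmetric (S[j,i] = S[i,j]). Assembling:

S = [[1.9, -1.6, -1.5],
 [-1.6, 4, 0.6],
 [-1.5, 0.6, 2.1667]]


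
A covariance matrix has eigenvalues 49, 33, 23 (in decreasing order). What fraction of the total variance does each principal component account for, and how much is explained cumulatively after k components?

Step 1 — total variance = trace(Sigma) = Σ λ_i = 49 + 33 + 23 = 105.

Step 2 — fraction explained by component i = λ_i / Σ λ:
  PC1: 49/105 = 0.4667
  PC2: 33/105 = 0.3143
  PC3: 23/105 = 0.219

Step 3 — cumulative fraction after k components = (λ_1 + ... + λ_k) / Σ λ:
  k = 1: 49/105 = 0.4667
  k = 2: (49 + 33)/105 = 82/105 = 0.781
  k = 3: (49 + 33 + 23)/105 = 105/105 = 1

Summary (fraction, with percent):

explained: PC1 0.4667 (46.67%), PC2 0.3143 (31.43%), PC3 0.219 (21.9%);  cumulative: 0.4667, 0.781, 1


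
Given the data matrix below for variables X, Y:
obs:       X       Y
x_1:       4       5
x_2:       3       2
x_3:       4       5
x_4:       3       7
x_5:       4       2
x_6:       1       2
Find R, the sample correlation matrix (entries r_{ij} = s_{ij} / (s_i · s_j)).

Step 1 — column means:
  mean(X) = (4 + 3 + 4 + 3 + 4 + 1) / 6 = 19/6 = 3.1667
  mean(Y) = (5 + 2 + 5 + 7 + 2 + 2) / 6 = 23/6 = 3.8333

Step 2 — sample variances and covariances s[i,j] = (1/(n-1)) · Σ_k (x_{k,i} - mean_i) · (x_{k,j} - mean_j), with n-1 = 5:
  s[X,X] = ((0.8333)·(0.8333) + (-0.1667)·(-0.1667) + (0.8333)·(0.8333) + (-0.1667)·(-0.1667) + (0.8333)·(0.8333) + (-2.1667)·(-2.1667)) / 5 = 6.8333/5 = 1.3667
  s[X,Y] = ((0.8333)·(1.1667) + (-0.1667)·(-1.8333) + (0.8333)·(1.1667) + (-0.1667)·(3.1667) + (0.8333)·(-1.8333) + (-2.1667)·(-1.8333)) / 5 = 4.1667/5 = 0.8333
  s[Y,Y] = ((1.1667)·(1.1667) + (-1.8333)·(-1.8333) + (1.1667)·(1.1667) + (3.1667)·(3.1667) + (-1.8333)·(-1.8333) + (-1.8333)·(-1.8333)) / 5 = 22.8333/5 = 4.5667
  Sample standard deviations s_i = √(s[i,i]):
  s(X) = √(1.3667) = 1.169
  s(Y) = √(4.5667) = 2.137

Step 3 — r_{ij} = s_{ij} / (s_i · s_j):
  r[X,X] = 1 (diagonal).
  r[X,Y] = 0.8333 / (1.169 · 2.137) = 0.8333 / 2.4982 = 0.3336
  r[Y,Y] = 1 (diagonal).

R is symmetric with unit diagonal. Assembling:

R = [[1, 0.3336],
 [0.3336, 1]]


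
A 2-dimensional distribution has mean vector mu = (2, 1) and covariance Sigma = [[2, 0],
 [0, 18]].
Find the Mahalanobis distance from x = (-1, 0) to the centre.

Step 1 — centre the observation: (x - mu) = (-3, -1).

Step 2 — invert Sigma. det(Sigma) = 2·18 - (0)² = 36.
  Sigma^{-1} = (1/det) · [[d, -b], [-b, a]] = [[0.5, 0],
 [0, 0.0556]].

Step 3 — form the quadratic (x - mu)^T · Sigma^{-1} · (x - mu):
  Sigma^{-1} · (x - mu) = (-1.5, -0.0556).
  (x - mu)^T · [Sigma^{-1} · (x - mu)] = (-3)·(-1.5) + (-1)·(-0.0556) = 4.5556.

Step 4 — take square root: d = √(4.5556) ≈ 2.1344.

d(x, mu) = √(4.5556) ≈ 2.1344


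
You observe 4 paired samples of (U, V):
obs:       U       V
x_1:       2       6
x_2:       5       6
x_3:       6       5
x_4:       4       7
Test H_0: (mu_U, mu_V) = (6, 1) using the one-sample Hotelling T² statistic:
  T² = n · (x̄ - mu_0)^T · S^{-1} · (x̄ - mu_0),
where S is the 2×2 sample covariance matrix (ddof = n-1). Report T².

Step 1 — sample mean vector:
  mean(U) = (2 + 5 + 6 + 4) / 4 = 17/4 = 4.25
  mean(V) = (6 + 6 + 5 + 7) / 4 = 24/4 = 6
  x̄ = (4.25, 6),  deviation x̄ - mu_0 = (4.25, 6) - (6, 1) = (-1.75, 5).

Step 2 — sample covariance matrix, S[i,j] = (1/(n-1)) · Σ_k (x_{k,i} - mean_i) · (x_{k,j} - mean_j), divisor n-1 = 3:
  S[U,U] = ((-2.25)·(-2.25) + (0.75)·(0.75) + (1.75)·(1.75) + (-0.25)·(-0.25)) / 3 = 8.75/3 = 2.9167
  S[U,V] = ((-2.25)·(0) + (0.75)·(0) + (1.75)·(-1) + (-0.25)·(1)) / 3 = -2/3 = -0.6667
  S[V,V] = ((0)·(0) + (0)·(0) + (-1)·(-1) + (1)·(1)) / 3 = 2/3 = 0.6667
  S = [[2.9167, -0.6667],
 [-0.6667, 0.6667]].

Step 3 — invert S. det(S) = 2.9167·0.6667 - (-0.6667)² = 1.5.
  S^{-1} = (1/det) · [[d, -b], [-b, a]] = [[0.4444, 0.4444],
 [0.4444, 1.9444]].

Step 4 — quadratic form (x̄ - mu_0)^T · S^{-1} · (x̄ - mu_0):
  S^{-1} · (x̄ - mu_0) = (1.4444, 8.9444),
  (x̄ - mu_0)^T · [...] = (-1.75)·(1.4444) + (5)·(8.9444) = 42.1944.

Step 5 — scale by n: T² = 4 · 42.1944 = 168.7778.

T² ≈ 168.7778


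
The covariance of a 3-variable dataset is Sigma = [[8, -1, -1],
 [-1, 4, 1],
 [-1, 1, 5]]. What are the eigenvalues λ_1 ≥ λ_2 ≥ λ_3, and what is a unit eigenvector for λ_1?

Step 1 — characteristic polynomial p(λ) = det(λI - Sigma) = λ³ - tr·λ² + c_1·λ - det, where tr = trace, c_1 = sum of the principal 2×2 minors, det = det(Sigma):
  tr = 8 + 4 + 5 = 17,
  c_1 = (8·4 - (-1)²) + (8·5 - (-1)²) + (4·5 - (1)²) = 31 + 39 + 19 = 89,
  det = 8·(4·5 - (1)²) - (-1)·((-1)·5 - (1)·(-1)) + (-1)·((-1)·(1) - 4·(-1)) = 8·(19) - (-1)·(-4) + (-1)·(3) = 145.
  So p(λ) = λ³ - 17λ² + 89λ - 145.
Step 2 — look for an integer root (rational root theorem: any rational root is an integer divisor of 145). Testing λ = 5:
  p(5) = 125 - 425 + 445 - 145 = 0  ✓
  Dividing out (λ - 5): p(λ) = (λ - 5)(λ² - 12λ + 29).
Step 3 — remaining eigenvalues from the quadratic λ² - 12λ + 29 = 0:
  Δ = 12² - 4·29 = 144 - 116 = 28,  λ = (12 ± √28)/2 = (12 ± 5.2915)/2 ≈ 8.6458 or 3.3542.
  Sorted: λ_1 = 8.6458,  λ_2 = 5,  λ_3 = 3.3542  (check: sum = 17 = tr ✓).

Step 4 — unit eigenvector for λ_1 ≈ 8.6458: v spans the null space of (Sigma - λ_1 I), whose rows are
  r_1 = (-0.6458, -1, -1),  r_2 = (-1, -4.6458, 1),  r_3 = (-1, 1, -3.6458).
  v is orthogonal to every row, so take v ∝ r_1 × r_2 = ((-1)·(1) - (-1)·(-4.6458), (-1)·(-1) - (-0.6458)·(1), (-0.6458)·(-4.6458) - (-1)·(-1)) ≈ (-5.6458, 1.6458, 2).
  Rescale (multiply by -1 so the first nonzero entry is positive): u = (5.6458, -1.6458, -2).
  ||u|| = √((5.6458)² + (-1.6458)² + (-2)²) = √(38.583) ≈ 6.2115,  v_1 = u/||u|| ≈ (0.9089, -0.265, -0.322) (||v_1|| = 1).

λ_1 = 8.6458,  λ_2 = 5,  λ_3 = 3.3542;  v_1 ≈ (0.9089, -0.265, -0.322)


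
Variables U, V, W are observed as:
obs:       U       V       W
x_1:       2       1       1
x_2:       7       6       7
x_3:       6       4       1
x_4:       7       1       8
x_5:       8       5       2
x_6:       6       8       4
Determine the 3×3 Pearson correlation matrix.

Step 1 — column means:
  mean(U) = (2 + 7 + 6 + 7 + 8 + 6) / 6 = 36/6 = 6
  mean(V) = (1 + 6 + 4 + 1 + 5 + 8) / 6 = 25/6 = 4.1667
  mean(W) = (1 + 7 + 1 + 8 + 2 + 4) / 6 = 23/6 = 3.8333

Step 2 — sample variances and covariances s[i,j] = (1/(n-1)) · Σ_k (x_{k,i} - mean_i) · (x_{k,j} - mean_j), with n-1 = 5:
  s[U,U] = ((-4)·(-4) + (1)·(1) + (0)·(0) + (1)·(1) + (2)·(2) + (0)·(0)) / 5 = 22/5 = 4.4
  s[U,V] = ((-4)·(-3.1667) + (1)·(1.8333) + (0)·(-0.1667) + (1)·(-3.1667) + (2)·(0.8333) + (0)·(3.8333)) / 5 = 13/5 = 2.6
  s[U,W] = ((-4)·(-2.8333) + (1)·(3.1667) + (0)·(-2.8333) + (1)·(4.1667) + (2)·(-1.8333) + (0)·(0.1667)) / 5 = 15/5 = 3
  s[V,V] = ((-3.1667)·(-3.1667) + (1.8333)·(1.8333) + (-0.1667)·(-0.1667) + (-3.1667)·(-3.1667) + (0.8333)·(0.8333) + (3.8333)·(3.8333)) / 5 = 38.8333/5 = 7.7667
  s[V,W] = ((-3.1667)·(-2.8333) + (1.8333)·(3.1667) + (-0.1667)·(-2.8333) + (-3.1667)·(4.1667) + (0.8333)·(-1.8333) + (3.8333)·(0.1667)) / 5 = 1.1667/5 = 0.2333
  s[W,W] = ((-2.8333)·(-2.8333) + (3.1667)·(3.1667) + (-2.8333)·(-2.8333) + (4.1667)·(4.1667) + (-1.8333)·(-1.8333) + (0.1667)·(0.1667)) / 5 = 46.8333/5 = 9.3667
  Sample standard deviations s_i = √(s[i,i]):
  s(U) = √(4.4) = 2.0976
  s(V) = √(7.7667) = 2.7869
  s(W) = √(9.3667) = 3.0605

Step 3 — r_{ij} = s_{ij} / (s_i · s_j):
  r[U,U] = 1 (diagonal).
  r[U,V] = 2.6 / (2.0976 · 2.7869) = 2.6 / 5.8458 = 0.4448
  r[U,W] = 3 / (2.0976 · 3.0605) = 3 / 6.4198 = 0.4673
  r[V,V] = 1 (diagonal).
  r[V,W] = 0.2333 / (2.7869 · 3.0605) = 0.2333 / 8.5292 = 0.0274
  r[W,W] = 1 (diagonal).

R is symmetric with unit diagonal. Assembling:

R = [[1, 0.4448, 0.4673],
 [0.4448, 1, 0.0274],
 [0.4673, 0.0274, 1]]


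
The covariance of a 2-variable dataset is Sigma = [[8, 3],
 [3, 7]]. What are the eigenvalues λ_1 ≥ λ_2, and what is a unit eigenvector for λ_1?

Step 1 — characteristic polynomial of 2×2 Sigma:
  det(Sigma - λI) = λ² - trace · λ + det = 0.
  trace = 8 + 7 = 15, det = 8·7 - (3)² = 47.
Step 2 — discriminant:
  Δ = trace² - 4·det = 225 - 188 = 37.
Step 3 — eigenvalues:
  λ = (trace ± √Δ)/2 = (15 ± 6.0828)/2,
  λ_1 = 10.5414,  λ_2 = 4.4586.

Step 4 — unit eigenvector for λ_1: solve (Sigma - λ_1 I)v = 0. First row:
  (8 - 10.5414)·v_x + (3)·v_y = 0, i.e. (-2.5414)·v_x + (3)·v_y = 0,
  so v ∝ (b, λ_1 - a) = (3, 2.5414) = u.
  ||u|| = √((3)² + (2.5414)²) = √(15.4586) ≈ 3.9317,
  v_1 = u/||u|| ≈ (0.763, 0.6464) (||v_1|| = 1).

λ_1 = 10.5414,  λ_2 = 4.4586;  v_1 ≈ (0.763, 0.6464)


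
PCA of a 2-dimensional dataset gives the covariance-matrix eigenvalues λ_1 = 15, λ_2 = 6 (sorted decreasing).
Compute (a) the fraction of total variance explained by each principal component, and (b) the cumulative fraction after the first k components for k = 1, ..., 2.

Step 1 — total variance = trace(Sigma) = Σ λ_i = 15 + 6 = 21.

Step 2 — fraction explained by component i = λ_i / Σ λ:
  PC1: 15/21 = 0.7143
  PC2: 6/21 = 0.2857

Step 3 — cumulative fraction after k components = (λ_1 + ... + λ_k) / Σ λ:
  k = 1: 15/21 = 0.7143
  k = 2: (15 + 6)/21 = 21/21 = 1

Summary (fraction, with percent):

explained: PC1 0.7143 (71.43%), PC2 0.2857 (28.57%);  cumulative: 0.7143, 1


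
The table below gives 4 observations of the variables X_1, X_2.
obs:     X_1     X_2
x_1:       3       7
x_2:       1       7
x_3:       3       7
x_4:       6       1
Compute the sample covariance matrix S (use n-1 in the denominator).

Step 1 — column means:
  mean(X_1) = (3 + 1 + 3 + 6) / 4 = 13/4 = 3.25
  mean(X_2) = (7 + 7 + 7 + 1) / 4 = 22/4 = 5.5

Step 2 — sample covariance S[i,j] = (1/(n-1)) · Σ_k (x_{k,i} - mean_i) · (x_{k,j} - mean_j), with n-1 = 3.
  S[X_1,X_1] = ((-0.25)·(-0.25) + (-2.25)·(-2.25) + (-0.25)·(-0.25) + (2.75)·(2.75)) / 3 = 12.75/3 = 4.25
  S[X_1,X_2] = ((-0.25)·(1.5) + (-2.25)·(1.5) + (-0.25)·(1.5) + (2.75)·(-4.5)) / 3 = -16.5/3 = -5.5
  S[X_2,X_2] = ((1.5)·(1.5) + (1.5)·(1.5) + (1.5)·(1.5) + (-4.5)·(-4.5)) / 3 = 27/3 = 9

S is symmetric (S[j,i] = S[i,j]). Assembling:

S = [[4.25, -5.5],
 [-5.5, 9]]


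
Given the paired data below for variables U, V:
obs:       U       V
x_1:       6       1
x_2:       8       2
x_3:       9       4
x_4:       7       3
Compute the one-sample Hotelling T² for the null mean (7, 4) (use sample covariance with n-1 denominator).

Step 1 — sample mean vector:
  mean(U) = (6 + 8 + 9 + 7) / 4 = 30/4 = 7.5
  mean(V) = (1 + 2 + 4 + 3) / 4 = 10/4 = 2.5
  x̄ = (7.5, 2.5),  deviation x̄ - mu_0 = (7.5, 2.5) - (7, 4) = (0.5, -1.5).

Step 2 — sample covariance matrix, S[i,j] = (1/(n-1)) · Σ_k (x_{k,i} - mean_i) · (x_{k,j} - mean_j), divisor n-1 = 3:
  S[U,U] = ((-1.5)·(-1.5) + (0.5)·(0.5) + (1.5)·(1.5) + (-0.5)·(-0.5)) / 3 = 5/3 = 1.6667
  S[U,V] = ((-1.5)·(-1.5) + (0.5)·(-0.5) + (1.5)·(1.5) + (-0.5)·(0.5)) / 3 = 4/3 = 1.3333
  S[V,V] = ((-1.5)·(-1.5) + (-0.5)·(-0.5) + (1.5)·(1.5) + (0.5)·(0.5)) / 3 = 5/3 = 1.6667
  S = [[1.6667, 1.3333],
 [1.3333, 1.6667]].

Step 3 — invert S. det(S) = 1.6667·1.6667 - (1.3333)² = 1.
  S^{-1} = (1/det) · [[d, -b], [-b, a]] = [[1.6667, -1.3333],
 [-1.3333, 1.6667]].

Step 4 — quadratic form (x̄ - mu_0)^T · S^{-1} · (x̄ - mu_0):
  S^{-1} · (x̄ - mu_0) = (2.8333, -3.1667),
  (x̄ - mu_0)^T · [...] = (0.5)·(2.8333) + (-1.5)·(-3.1667) = 6.1667.

Step 5 — scale by n: T² = 4 · 6.1667 = 24.6667.

T² ≈ 24.6667
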